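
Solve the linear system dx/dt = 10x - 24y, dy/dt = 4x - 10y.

Coefficient matrix A = [[10, -24], [4, -10]].
Characteristic polynomial det(A - λI) = λ^2 - 4 = 0.
Eigenvalues λ = -2, 2.
For λ=-2: (A-λI) row 1 is [12, -24], so an eigenvector is (-2, -1).
For λ=2: (A-λI) row 1 is [8, -24], so an eigenvector is (3, 1).
General solution: K_1e^(-2t)(-2,-1) + K_2e^(2t)(3,1).

x(t) = -2K_1e^(-2t) + 3K_2e^(2t), y(t) = -K_1e^(-2t) + K_2e^(2t)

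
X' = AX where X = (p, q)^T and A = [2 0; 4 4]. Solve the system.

p(t) = -K_2e^(2t), q(t) = -K_1e^(4t) + 2K_2e^(2t)

Coefficient matrix A = [[2, 0], [4, 4]].
Characteristic polynomial det(A - λI) = λ^2 - 6λ + 8 = 0.
Eigenvalues λ = 4, 2.
For λ=4: (A-λI) row 1 is [-2, 0], so an eigenvector is (0, -1).
For λ=2: (A-λI) row 2 is [4, 2], so an eigenvector is (-1, 2).
General solution: K_1e^(4t)(0,-1) + K_2e^(2t)(-1,2).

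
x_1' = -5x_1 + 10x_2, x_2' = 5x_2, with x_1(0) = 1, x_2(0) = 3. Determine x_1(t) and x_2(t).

Coefficient matrix A = [[-5, 10], [0, 5]].
Characteristic polynomial det(A - λI) = λ^2 - 25 = 0.
Eigenvalues λ = -5, 5.
For λ=-5: (A-λI) row 1 is [0, 10], so an eigenvector is (-1, 0).
For λ=5: (A-λI) row 1 is [-10, 10], so an eigenvector is (1, 1).
General solution: c_1e^(-5t)(-1,0) + c_2e^(5t)(1,1).
Applying x_1(0)=1, x_2(0)=3 gives c_1=2, c_2=3.

x_1(t) = 3e^(5t) - 2e^(-5t), x_2(t) = 3e^(5t)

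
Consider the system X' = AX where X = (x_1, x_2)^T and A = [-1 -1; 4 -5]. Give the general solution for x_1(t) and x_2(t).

Coefficient matrix A = [[-1, -1], [4, -5]].
Characteristic polynomial det(A - λI) = λ^2 + 6λ + 9 = 0.
Single eigenvalue λ = -3 with algebraic multiplicity 2.
Eigenvector v = (-1,-2); generalized eigenvector w with (A-λI)w=v is (-2,-3).
General solution: e^(-3t)[C_1·v + C_2·(t·v + w)].

x_1(t) = -C_1e^(-3t) - C_2te^(-3t) - 2C_2e^(-3t), x_2(t) = -2C_1e^(-3t) - 2C_2te^(-3t) - 3C_2e^(-3t)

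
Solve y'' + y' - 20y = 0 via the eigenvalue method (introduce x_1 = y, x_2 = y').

y(t) = C_1e^(-5t) + C_2e^(4t)

Let x_1 = y, x_2 = y'. Then x_1' = x_2 and x_2' = 20x_1 - x_2.
A = [[0,1],[20,-1]]; det(A-λI) = λ^2 + λ - 20.
Eigenvalues λ = -5, 4 with eigenvectors (1,-5), (1,4).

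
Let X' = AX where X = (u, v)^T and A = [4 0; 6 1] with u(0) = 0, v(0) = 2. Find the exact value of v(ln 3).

A = [[4,0],[6,1]]; eigenvalues λ = 1, 4.
Eigenvectors: (0,1) for λ=1, (1,2) for λ=4.
From the initial condition, c_1 = 2, c_2 = 0.
v(ln 3) = (2)(3^1)(1) + (0)(3^4)(2) = 6.

6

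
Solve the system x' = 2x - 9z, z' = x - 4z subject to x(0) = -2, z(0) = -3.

x(t) = 21te^(-t) - 2e^(-t), z(t) = 7te^(-t) - 3e^(-t)

Coefficient matrix A = [[2, -9], [1, -4]].
Characteristic polynomial det(A - λI) = λ^2 + 2λ + 1 = 0.
Single eigenvalue λ = -1 with algebraic multiplicity 2.
Eigenvector v = (3,1); generalized eigenvector w with (A-λI)w=v is (-2,-1).
General solution: e^(-t)[C_1·v + C_2·(t·v + w)].
Applying x(0)=-2, z(0)=-3 gives C_1=4, C_2=7.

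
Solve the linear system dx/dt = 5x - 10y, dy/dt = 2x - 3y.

Coefficient matrix A = [[5, -10], [2, -3]].
Characteristic polynomial det(A - λI) = λ^2 - 2λ + 5 = 0.
Eigenvalues λ = 1 ± 2i (complex conjugate pair).
For λ=1+2i: an eigenvector is (-1,0) - i(-2,-1) = (-1 + 2i, 0 + i).
A real fundamental pair from Re and Im of e^((1+2i)t)v: X_1 = e^(t)(cos(2t)·(-1,0) + sin(2t)·(-2,-1)), X_2 = e^(t)(sin(2t)·(-1,0) - cos(2t)·(-2,-1)).
General solution: K_1X_1 + K_2X_2.

x(t) = -2K_1e^(t)sin(2t) - K_1e^(t)cos(2t) - K_2e^(t)sin(2t) + 2K_2e^(t)cos(2t), y(t) = -K_1e^(t)sin(2t) + K_2e^(t)cos(2t)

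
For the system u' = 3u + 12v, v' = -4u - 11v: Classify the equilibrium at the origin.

A = [[3,12],[-4,-11]]; det(A-λI) = λ^2 + 8λ + 15.
λ = -3, -5: both negative.

stable node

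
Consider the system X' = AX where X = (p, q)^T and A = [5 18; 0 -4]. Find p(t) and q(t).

Coefficient matrix A = [[5, 18], [0, -4]].
Characteristic polynomial det(A - λI) = λ^2 - λ - 20 = 0.
Eigenvalues λ = 5, -4.
For λ=5: (A-λI) row 1 is [0, 18], so an eigenvector is (1, 0).
For λ=-4: (A-λI) row 1 is [9, 18], so an eigenvector is (-2, 1).
General solution: C_1e^(5t)(1,0) + C_2e^(-4t)(-2,1).

p(t) = C_1e^(5t) - 2C_2e^(-4t), q(t) = C_2e^(-4t)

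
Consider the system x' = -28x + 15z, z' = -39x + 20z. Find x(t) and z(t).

x(t) = 2c_1e^(-4t)sin(3t) + c_1e^(-4t)cos(3t) + c_2e^(-4t)sin(3t) - 2c_2e^(-4t)cos(3t), z(t) = 3c_1e^(-4t)sin(3t) + 2c_1e^(-4t)cos(3t) + 2c_2e^(-4t)sin(3t) - 3c_2e^(-4t)cos(3t)

Coefficient matrix A = [[-28, 15], [-39, 20]].
Characteristic polynomial det(A - λI) = λ^2 + 8λ + 25 = 0.
Eigenvalues λ = -4 ± 3i (complex conjugate pair).
For λ=-4+3i: an eigenvector is (1,2) - i(2,3) = (1 - 2i, 2 - 3i).
A real fundamental pair from Re and Im of e^((-4+3i)t)v: X_1 = e^(-4t)(cos(3t)·(1,2) + sin(3t)·(2,3)), X_2 = e^(-4t)(sin(3t)·(1,2) - cos(3t)·(2,3)).
General solution: c_1X_1 + c_2X_2.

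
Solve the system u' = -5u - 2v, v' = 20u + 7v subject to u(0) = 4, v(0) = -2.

Coefficient matrix A = [[-5, -2], [20, 7]].
Characteristic polynomial det(A - λI) = λ^2 - 2λ + 5 = 0.
Eigenvalues λ = 1 ± 2i (complex conjugate pair).
For λ=1+2i: an eigenvector is (0,-1) - i(1,-3) = (0 - i, -1 + 3i).
A real fundamental pair from Re and Im of e^((1+2i)t)v: X_1 = e^(t)(cos(2t)·(0,-1) + sin(2t)·(1,-3)), X_2 = e^(t)(sin(2t)·(0,-1) - cos(2t)·(1,-3)).
General solution: C_1X_1 + C_2X_2.
Applying u(0)=4, v(0)=-2 gives C_1=-10, C_2=-4.

u(t) = -10e^(t)sin(2t) + 4e^(t)cos(2t), v(t) = 34e^(t)sin(2t) - 2e^(t)cos(2t)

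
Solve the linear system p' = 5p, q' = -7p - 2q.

p(t) = C_2e^(5t), q(t) = C_1e^(-2t) - C_2e^(5t)

Coefficient matrix A = [[5, 0], [-7, -2]].
Characteristic polynomial det(A - λI) = λ^2 - 3λ - 10 = 0.
Eigenvalues λ = -2, 5.
For λ=-2: (A-λI) row 1 is [7, 0], so an eigenvector is (0, 1).
For λ=5: (A-λI) row 2 is [-7, -7], so an eigenvector is (1, -1).
General solution: C_1e^(-2t)(0,1) + C_2e^(5t)(1,-1).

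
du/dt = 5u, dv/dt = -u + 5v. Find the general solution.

Coefficient matrix A = [[5, 0], [-1, 5]].
Characteristic polynomial det(A - λI) = λ^2 - 10λ + 25 = 0.
Single eigenvalue λ = 5 with algebraic multiplicity 2.
Eigenvector v = (0,-1); generalized eigenvector w with (A-λI)w=v is (1,1).
General solution: e^(5t)[c_1·v + c_2·(t·v + w)].

u(t) = c_2e^(5t), v(t) = -c_1e^(5t) - c_2te^(5t) + c_2e^(5t)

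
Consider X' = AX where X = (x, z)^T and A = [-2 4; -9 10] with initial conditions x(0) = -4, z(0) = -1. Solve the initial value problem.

Coefficient matrix A = [[-2, 4], [-9, 10]].
Characteristic polynomial det(A - λI) = λ^2 - 8λ + 16 = 0.
Single eigenvalue λ = 4 with algebraic multiplicity 2.
Eigenvector v = (-2,-3); generalized eigenvector w with (A-λI)w=v is (1,1).
General solution: e^(4t)[c_1·v + c_2·(t·v + w)].
Applying x(0)=-4, z(0)=-1 gives c_1=-3, c_2=-10.

x(t) = 20te^(4t) - 4e^(4t), z(t) = 30te^(4t) - e^(4t)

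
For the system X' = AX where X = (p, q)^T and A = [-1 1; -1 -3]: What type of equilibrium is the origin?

stable improper node

A = [[-1,1],[-1,-3]]; det(A-λI) = λ^2 + 4λ + 4.
repeated λ = -2 with a single eigenvector.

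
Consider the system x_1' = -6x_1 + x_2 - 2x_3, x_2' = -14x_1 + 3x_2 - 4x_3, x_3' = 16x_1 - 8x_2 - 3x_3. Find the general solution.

Coefficient matrix A = [[-6, 1, -2], [-14, 3, -4], [16, -8, -3]].
det(A - λI) = 0 gives eigenvalues λ = -4, 1, -3.
For λ=-4: eigenvector (1,2,0).
For λ=1: eigenvector (1,3,-2).
For λ=-3: eigenvector (-2,-4,1).
General solution: K_1e^(-4t)(1,2,0) + K_2e^(t)(1,3,-2) + K_3e^(-3t)(-2,-4,1).

x_1(t) = K_1e^(-4t) + K_2e^(t) - 2K_3e^(-3t), x_2(t) = 2K_1e^(-4t) + 3K_2e^(t) - 4K_3e^(-3t), x_3(t) = -2K_2e^(t) + K_3e^(-3t)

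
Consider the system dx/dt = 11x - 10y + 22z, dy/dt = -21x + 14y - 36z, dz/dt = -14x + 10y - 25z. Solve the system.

Coefficient matrix A = [[11, -10, 22], [-21, 14, -36], [-14, 10, -25]].
det(A - λI) = 0 gives eigenvalues λ = 4, -3, -1.
For λ=4: eigenvector (2,-3,-2).
For λ=-3: eigenvector (-1,3,2).
For λ=-1: eigenvector (1,-1,-1).
General solution: C_1e^(4t)(2,-3,-2) + C_2e^(-3t)(-1,3,2) + C_3e^(-t)(1,-1,-1).

x(t) = 2C_1e^(4t) - C_2e^(-3t) + C_3e^(-t), y(t) = -3C_1e^(4t) + 3C_2e^(-3t) - C_3e^(-t), z(t) = -2C_1e^(4t) + 2C_2e^(-3t) - C_3e^(-t)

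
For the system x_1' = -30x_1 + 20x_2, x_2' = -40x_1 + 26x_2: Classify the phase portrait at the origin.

stable spiral

A = [[-30,20],[-40,26]]; det(A-λI) = λ^2 + 4λ + 20.
λ = -2 ± 4i: negative real part.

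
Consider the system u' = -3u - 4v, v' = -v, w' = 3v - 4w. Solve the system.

Coefficient matrix A = [[-3, -4, 0], [0, -1, 0], [0, 3, -4]].
det(A - λI) = 0 gives eigenvalues λ = -3, -1, -4.
For λ=-3: eigenvector (1,0,0).
For λ=-1: eigenvector (-2,1,1).
For λ=-4: eigenvector (0,0,1).
General solution: C_1e^(-3t)(1,0,0) + C_2e^(-t)(-2,1,1) + C_3e^(-4t)(0,0,1).

u(t) = C_1e^(-3t) - 2C_2e^(-t), v(t) = C_2e^(-t), w(t) = C_2e^(-t) + C_3e^(-4t)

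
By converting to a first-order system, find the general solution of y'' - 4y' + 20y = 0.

Let x_1 = y, x_2 = y'. Then x_1' = x_2 and x_2' = -20x_1 + 4x_2.
A = [[0,1],[-20,4]]; det(A-λI) = λ^2 - 4λ + 20.
Eigenvalues λ = 2 ± 4i.

y(t) = K_1e^(2t)cos(4t) + K_2e^(2t)sin(4t)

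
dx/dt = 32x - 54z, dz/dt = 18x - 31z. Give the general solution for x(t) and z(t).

Coefficient matrix A = [[32, -54], [18, -31]].
Characteristic polynomial det(A - λI) = λ^2 - λ - 20 = 0.
Eigenvalues λ = 5, -4.
For λ=5: (A-λI) row 1 is [27, -54], so an eigenvector is (-2, -1).
For λ=-4: (A-λI) row 1 is [36, -54], so an eigenvector is (-3, -2).
General solution: c_1e^(5t)(-2,-1) + c_2e^(-4t)(-3,-2).

x(t) = -2c_1e^(5t) - 3c_2e^(-4t), z(t) = -c_1e^(5t) - 2c_2e^(-4t)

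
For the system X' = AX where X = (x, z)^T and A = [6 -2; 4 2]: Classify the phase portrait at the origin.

A = [[6,-2],[4,2]]; det(A-λI) = λ^2 - 8λ + 20.
λ = 4 ± 2i: positive real part.

unstable spiral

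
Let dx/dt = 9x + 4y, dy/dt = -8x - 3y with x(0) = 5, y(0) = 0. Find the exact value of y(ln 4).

-10200

A = [[9,4],[-8,-3]]; eigenvalues λ = 1, 5.
Eigenvectors: (-1,2) for λ=1, (-1,1) for λ=5.
From the initial condition, c_1 = 5, c_2 = -10.
y(ln 4) = (5)(4^1)(2) + (-10)(4^5)(1) = -10200.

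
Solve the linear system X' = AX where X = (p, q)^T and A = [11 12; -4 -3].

Coefficient matrix A = [[11, 12], [-4, -3]].
Characteristic polynomial det(A - λI) = λ^2 - 8λ + 15 = 0.
Eigenvalues λ = 5, 3.
For λ=5: (A-λI) row 1 is [6, 12], so an eigenvector is (-2, 1).
For λ=3: (A-λI) row 1 is [8, 12], so an eigenvector is (3, -2).
General solution: C_1e^(5t)(-2,1) + C_2e^(3t)(3,-2).

p(t) = -2C_1e^(5t) + 3C_2e^(3t), q(t) = C_1e^(5t) - 2C_2e^(3t)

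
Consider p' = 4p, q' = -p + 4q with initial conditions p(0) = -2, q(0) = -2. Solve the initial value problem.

p(t) = -2e^(4t), q(t) = 2te^(4t) - 2e^(4t)

Coefficient matrix A = [[4, 0], [-1, 4]].
Characteristic polynomial det(A - λI) = λ^2 - 8λ + 16 = 0.
Single eigenvalue λ = 4 with algebraic multiplicity 2.
Eigenvector v = (0,1); generalized eigenvector w with (A-λI)w=v is (-1,-2).
General solution: e^(4t)[c_1·v + c_2·(t·v + w)].
Applying p(0)=-2, q(0)=-2 gives c_1=2, c_2=2.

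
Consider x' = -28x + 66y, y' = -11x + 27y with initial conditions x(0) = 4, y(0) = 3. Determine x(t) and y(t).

Coefficient matrix A = [[-28, 66], [-11, 27]].
Characteristic polynomial det(A - λI) = λ^2 + λ - 30 = 0.
Eigenvalues λ = 5, -6.
For λ=5: (A-λI) row 1 is [-33, 66], so an eigenvector is (-2, -1).
For λ=-6: (A-λI) row 1 is [-22, 66], so an eigenvector is (3, 1).
General solution: c_1e^(5t)(-2,-1) + c_2e^(-6t)(3,1).
Applying x(0)=4, y(0)=3 gives c_1=-5, c_2=-2.

x(t) = 10e^(5t) - 6e^(-6t), y(t) = 5e^(5t) - 2e^(-6t)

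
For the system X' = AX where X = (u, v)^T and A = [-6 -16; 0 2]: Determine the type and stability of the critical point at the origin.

saddle

A = [[-6,-16],[0,2]]; det(A-λI) = λ^2 + 4λ - 12.
λ = 2, -6: opposite signs.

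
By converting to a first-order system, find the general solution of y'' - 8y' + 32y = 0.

Let x_1 = y, x_2 = y'. Then x_1' = x_2 and x_2' = -32x_1 + 8x_2.
A = [[0,1],[-32,8]]; det(A-λI) = λ^2 - 8λ + 32.
Eigenvalues λ = 4 ± 4i.

y(t) = C_1e^(4t)cos(4t) + C_2e^(4t)sin(4t)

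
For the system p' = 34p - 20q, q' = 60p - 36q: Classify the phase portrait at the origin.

saddle

A = [[34,-20],[60,-36]]; det(A-λI) = λ^2 + 2λ - 24.
λ = 4, -6: opposite signs.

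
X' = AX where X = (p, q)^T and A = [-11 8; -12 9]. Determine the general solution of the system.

p(t) = 2K_1e^(t) + K_2e^(-3t), q(t) = 3K_1e^(t) + K_2e^(-3t)

Coefficient matrix A = [[-11, 8], [-12, 9]].
Characteristic polynomial det(A - λI) = λ^2 + 2λ - 3 = 0.
Eigenvalues λ = 1, -3.
For λ=1: (A-λI) row 1 is [-12, 8], so an eigenvector is (2, 3).
For λ=-3: (A-λI) row 1 is [-8, 8], so an eigenvector is (1, 1).
General solution: K_1e^(t)(2,3) + K_2e^(-3t)(1,1).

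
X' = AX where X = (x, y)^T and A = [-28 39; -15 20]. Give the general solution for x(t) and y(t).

x(t) = 2c_1e^(-4t)sin(3t) + 3c_1e^(-4t)cos(3t) + 3c_2e^(-4t)sin(3t) - 2c_2e^(-4t)cos(3t), y(t) = c_1e^(-4t)sin(3t) + 2c_1e^(-4t)cos(3t) + 2c_2e^(-4t)sin(3t) - c_2e^(-4t)cos(3t)

Coefficient matrix A = [[-28, 39], [-15, 20]].
Characteristic polynomial det(A - λI) = λ^2 + 8λ + 25 = 0.
Eigenvalues λ = -4 ± 3i (complex conjugate pair).
For λ=-4+3i: an eigenvector is (3,2) - i(2,1) = (3 - 2i, 2 - i).
A real fundamental pair from Re and Im of e^((-4+3i)t)v: X_1 = e^(-4t)(cos(3t)·(3,2) + sin(3t)·(2,1)), X_2 = e^(-4t)(sin(3t)·(3,2) - cos(3t)·(2,1)).
General solution: c_1X_1 + c_2X_2.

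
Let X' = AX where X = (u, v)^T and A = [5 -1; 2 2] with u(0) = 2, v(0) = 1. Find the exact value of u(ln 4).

A = [[5,-1],[2,2]]; eigenvalues λ = 4, 3.
Eigenvectors: (-1,-1) for λ=4, (-1,-2) for λ=3.
From the initial condition, c_1 = -3, c_2 = 1.
u(ln 4) = (-3)(4^4)(-1) + (1)(4^3)(-1) = 704.

704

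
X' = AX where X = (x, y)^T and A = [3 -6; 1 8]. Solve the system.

Coefficient matrix A = [[3, -6], [1, 8]].
Characteristic polynomial det(A - λI) = λ^2 - 11λ + 30 = 0.
Eigenvalues λ = 5, 6.
For λ=5: (A-λI) row 1 is [-2, -6], so an eigenvector is (-3, 1).
For λ=6: (A-λI) row 1 is [-3, -6], so an eigenvector is (-2, 1).
General solution: c_1e^(5t)(-3,1) + c_2e^(6t)(-2,1).

x(t) = -3c_1e^(5t) - 2c_2e^(6t), y(t) = c_1e^(5t) + c_2e^(6t)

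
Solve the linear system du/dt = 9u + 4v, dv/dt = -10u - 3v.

u(t) = C_1e^(3t)sin(2t) + C_1e^(3t)cos(2t) + C_2e^(3t)sin(2t) - C_2e^(3t)cos(2t), v(t) = -2C_1e^(3t)sin(2t) - C_1e^(3t)cos(2t) - C_2e^(3t)sin(2t) + 2C_2e^(3t)cos(2t)

Coefficient matrix A = [[9, 4], [-10, -3]].
Characteristic polynomial det(A - λI) = λ^2 - 6λ + 13 = 0.
Eigenvalues λ = 3 ± 2i (complex conjugate pair).
For λ=3+2i: an eigenvector is (1,-1) - i(1,-2) = (1 - i, -1 + 2i).
A real fundamental pair from Re and Im of e^((3+2i)t)v: X_1 = e^(3t)(cos(2t)·(1,-1) + sin(2t)·(1,-2)), X_2 = e^(3t)(sin(2t)·(1,-1) - cos(2t)·(1,-2)).
General solution: C_1X_1 + C_2X_2.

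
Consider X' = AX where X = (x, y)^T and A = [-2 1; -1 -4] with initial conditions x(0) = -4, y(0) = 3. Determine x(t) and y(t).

Coefficient matrix A = [[-2, 1], [-1, -4]].
Characteristic polynomial det(A - λI) = λ^2 + 6λ + 9 = 0.
Single eigenvalue λ = -3 with algebraic multiplicity 2.
Eigenvector v = (-1,1); generalized eigenvector w with (A-λI)w=v is (0,-1).
General solution: e^(-3t)[c_1·v + c_2·(t·v + w)].
Applying x(0)=-4, y(0)=3 gives c_1=4, c_2=1.

x(t) = -te^(-3t) - 4e^(-3t), y(t) = te^(-3t) + 3e^(-3t)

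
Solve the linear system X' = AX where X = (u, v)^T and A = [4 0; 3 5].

u(t) = C_1e^(4t), v(t) = -3C_1e^(4t) + C_2e^(5t)

Coefficient matrix A = [[4, 0], [3, 5]].
Characteristic polynomial det(A - λI) = λ^2 - 9λ + 20 = 0.
Eigenvalues λ = 4, 5.
For λ=4: (A-λI) row 2 is [3, 1], so an eigenvector is (1, -3).
For λ=5: (A-λI) row 1 is [-1, 0], so an eigenvector is (0, 1).
General solution: C_1e^(4t)(1,-3) + C_2e^(5t)(0,1).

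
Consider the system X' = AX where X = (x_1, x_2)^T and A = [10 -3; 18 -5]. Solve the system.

Coefficient matrix A = [[10, -3], [18, -5]].
Characteristic polynomial det(A - λI) = λ^2 - 5λ + 4 = 0.
Eigenvalues λ = 4, 1.
For λ=4: (A-λI) row 1 is [6, -3], so an eigenvector is (-1, -2).
For λ=1: (A-λI) row 1 is [9, -3], so an eigenvector is (1, 3).
General solution: C_1e^(4t)(-1,-2) + C_2e^(t)(1,3).

x_1(t) = -C_1e^(4t) + C_2e^(t), x_2(t) = -2C_1e^(4t) + 3C_2e^(t)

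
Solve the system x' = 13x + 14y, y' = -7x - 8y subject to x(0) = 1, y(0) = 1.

Coefficient matrix A = [[13, 14], [-7, -8]].
Characteristic polynomial det(A - λI) = λ^2 - 5λ - 6 = 0.
Eigenvalues λ = 6, -1.
For λ=6: (A-λI) row 1 is [7, 14], so an eigenvector is (-2, 1).
For λ=-1: (A-λI) row 1 is [14, 14], so an eigenvector is (1, -1).
General solution: c_1e^(6t)(-2,1) + c_2e^(-t)(1,-1).
Applying x(0)=1, y(0)=1 gives c_1=-2, c_2=-3.

x(t) = 4e^(6t) - 3e^(-t), y(t) = -2e^(6t) + 3e^(-t)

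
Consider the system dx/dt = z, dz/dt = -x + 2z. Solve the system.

x(t) = c_1e^(t) + c_2te^(t) - c_2e^(t), z(t) = c_1e^(t) + c_2te^(t)

Coefficient matrix A = [[0, 1], [-1, 2]].
Characteristic polynomial det(A - λI) = λ^2 - 2λ + 1 = 0.
Single eigenvalue λ = 1 with algebraic multiplicity 2.
Eigenvector v = (1,1); generalized eigenvector w with (A-λI)w=v is (-1,0).
General solution: e^(t)[c_1·v + c_2·(t·v + w)].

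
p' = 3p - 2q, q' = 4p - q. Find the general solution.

p(t) = -c_1e^(t)sin(2t) + c_2e^(t)cos(2t), q(t) = -c_1e^(t)sin(2t) + c_1e^(t)cos(2t) + c_2e^(t)sin(2t) + c_2e^(t)cos(2t)

Coefficient matrix A = [[3, -2], [4, -1]].
Characteristic polynomial det(A - λI) = λ^2 - 2λ + 5 = 0.
Eigenvalues λ = 1 ± 2i (complex conjugate pair).
For λ=1+2i: an eigenvector is (0,1) - i(-1,-1) = (0 + i, 1 + i).
A real fundamental pair from Re and Im of e^((1+2i)t)v: X_1 = e^(t)(cos(2t)·(0,1) + sin(2t)·(-1,-1)), X_2 = e^(t)(sin(2t)·(0,1) - cos(2t)·(-1,-1)).
General solution: c_1X_1 + c_2X_2.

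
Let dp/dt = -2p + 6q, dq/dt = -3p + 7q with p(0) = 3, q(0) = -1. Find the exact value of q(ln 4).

-1264

A = [[-2,6],[-3,7]]; eigenvalues λ = 4, 1.
Eigenvectors: (1,1) for λ=4, (2,1) for λ=1.
From the initial condition, c_1 = -5, c_2 = 4.
q(ln 4) = (-5)(4^4)(1) + (4)(4^1)(1) = -1264.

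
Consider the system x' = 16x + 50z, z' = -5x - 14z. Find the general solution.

Coefficient matrix A = [[16, 50], [-5, -14]].
Characteristic polynomial det(A - λI) = λ^2 - 2λ + 26 = 0.
Eigenvalues λ = 1 ± 5i (complex conjugate pair).
For λ=1+5i: an eigenvector is (-3,1) - i(1,0) = (-3 - i, 1).
A real fundamental pair from Re and Im of e^((1+5i)t)v: X_1 = e^(t)(cos(5t)·(-3,1) + sin(5t)·(1,0)), X_2 = e^(t)(sin(5t)·(-3,1) - cos(5t)·(1,0)).
General solution: c_1X_1 + c_2X_2.

x(t) = c_1e^(t)sin(5t) - 3c_1e^(t)cos(5t) - 3c_2e^(t)sin(5t) - c_2e^(t)cos(5t), z(t) = c_1e^(t)cos(5t) + c_2e^(t)sin(5t)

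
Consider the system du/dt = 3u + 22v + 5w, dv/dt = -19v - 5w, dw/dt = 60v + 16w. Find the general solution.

u(t) = c_1e^(3t) - c_2e^(-4t) + c_3e^(t), v(t) = c_2e^(-4t) - c_3e^(t), w(t) = -3c_2e^(-4t) + 4c_3e^(t)

Coefficient matrix A = [[3, 22, 5], [0, -19, -5], [0, 60, 16]].
det(A - λI) = 0 gives eigenvalues λ = 3, -4, 1.
For λ=3: eigenvector (1,0,0).
For λ=-4: eigenvector (-1,1,-3).
For λ=1: eigenvector (1,-1,4).
General solution: c_1e^(3t)(1,0,0) + c_2e^(-4t)(-1,1,-3) + c_3e^(t)(1,-1,4).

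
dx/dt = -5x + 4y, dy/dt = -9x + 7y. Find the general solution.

Coefficient matrix A = [[-5, 4], [-9, 7]].
Characteristic polynomial det(A - λI) = λ^2 - 2λ + 1 = 0.
Single eigenvalue λ = 1 with algebraic multiplicity 2.
Eigenvector v = (-2,-3); generalized eigenvector w with (A-λI)w=v is (-1,-2).
General solution: e^(t)[C_1·v + C_2·(t·v + w)].

x(t) = -2C_1e^(t) - 2C_2te^(t) - C_2e^(t), y(t) = -3C_1e^(t) - 3C_2te^(t) - 2C_2e^(t)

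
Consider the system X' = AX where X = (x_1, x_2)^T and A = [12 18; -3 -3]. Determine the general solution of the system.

Coefficient matrix A = [[12, 18], [-3, -3]].
Characteristic polynomial det(A - λI) = λ^2 - 9λ + 18 = 0.
Eigenvalues λ = 3, 6.
For λ=3: (A-λI) row 1 is [9, 18], so an eigenvector is (-2, 1).
For λ=6: (A-λI) row 1 is [6, 18], so an eigenvector is (3, -1).
General solution: K_1e^(3t)(-2,1) + K_2e^(6t)(3,-1).

x_1(t) = -2K_1e^(3t) + 3K_2e^(6t), x_2(t) = K_1e^(3t) - K_2e^(6t)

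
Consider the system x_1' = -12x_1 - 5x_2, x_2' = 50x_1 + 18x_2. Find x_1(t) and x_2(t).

Coefficient matrix A = [[-12, -5], [50, 18]].
Characteristic polynomial det(A - λI) = λ^2 - 6λ + 34 = 0.
Eigenvalues λ = 3 ± 5i (complex conjugate pair).
For λ=3+5i: an eigenvector is (0,-1) - i(1,-3) = (0 - i, -1 + 3i).
A real fundamental pair from Re and Im of e^((3+5i)t)v: X_1 = e^(3t)(cos(5t)·(0,-1) + sin(5t)·(1,-3)), X_2 = e^(3t)(sin(5t)·(0,-1) - cos(5t)·(1,-3)).
General solution: C_1X_1 + C_2X_2.

x_1(t) = C_1e^(3t)sin(5t) - C_2e^(3t)cos(5t), x_2(t) = -3C_1e^(3t)sin(5t) - C_1e^(3t)cos(5t) - C_2e^(3t)sin(5t) + 3C_2e^(3t)cos(5t)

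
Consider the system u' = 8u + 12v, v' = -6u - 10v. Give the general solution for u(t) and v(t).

Coefficient matrix A = [[8, 12], [-6, -10]].
Characteristic polynomial det(A - λI) = λ^2 + 2λ - 8 = 0.
Eigenvalues λ = -4, 2.
For λ=-4: (A-λI) row 1 is [12, 12], so an eigenvector is (-1, 1).
For λ=2: (A-λI) row 1 is [6, 12], so an eigenvector is (-2, 1).
General solution: c_1e^(-4t)(-1,1) + c_2e^(2t)(-2,1).

u(t) = -c_1e^(-4t) - 2c_2e^(2t), v(t) = c_1e^(-4t) + c_2e^(2t)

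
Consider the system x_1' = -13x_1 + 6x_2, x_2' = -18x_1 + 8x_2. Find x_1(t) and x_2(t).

Coefficient matrix A = [[-13, 6], [-18, 8]].
Characteristic polynomial det(A - λI) = λ^2 + 5λ + 4 = 0.
Eigenvalues λ = -4, -1.
For λ=-4: (A-λI) row 1 is [-9, 6], so an eigenvector is (-2, -3).
For λ=-1: (A-λI) row 1 is [-12, 6], so an eigenvector is (-1, -2).
General solution: C_1e^(-4t)(-2,-3) + C_2e^(-t)(-1,-2).

x_1(t) = -2C_1e^(-4t) - C_2e^(-t), x_2(t) = -3C_1e^(-4t) - 2C_2e^(-t)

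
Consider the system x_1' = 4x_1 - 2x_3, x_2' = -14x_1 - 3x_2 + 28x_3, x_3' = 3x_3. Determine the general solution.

Coefficient matrix A = [[4, 0, -2], [-14, -3, 28], [0, 0, 3]].
det(A - λI) = 0 gives eigenvalues λ = 3, -3, 4.
For λ=3: eigenvector (2,0,1).
For λ=-3: eigenvector (0,1,0).
For λ=4: eigenvector (1,-2,0).
General solution: K_1e^(3t)(2,0,1) + K_2e^(-3t)(0,1,0) + K_3e^(4t)(1,-2,0).

x_1(t) = 2K_1e^(3t) + K_3e^(4t), x_2(t) = K_2e^(-3t) - 2K_3e^(4t), x_3(t) = K_1e^(3t)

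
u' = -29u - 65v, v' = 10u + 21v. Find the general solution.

u(t) = 2c_1e^(-4t)sin(5t) - 3c_1e^(-4t)cos(5t) - 3c_2e^(-4t)sin(5t) - 2c_2e^(-4t)cos(5t), v(t) = -c_1e^(-4t)sin(5t) + c_1e^(-4t)cos(5t) + c_2e^(-4t)sin(5t) + c_2e^(-4t)cos(5t)

Coefficient matrix A = [[-29, -65], [10, 21]].
Characteristic polynomial det(A - λI) = λ^2 + 8λ + 41 = 0.
Eigenvalues λ = -4 ± 5i (complex conjugate pair).
For λ=-4+5i: an eigenvector is (-3,1) - i(2,-1) = (-3 - 2i, 1 + i).
A real fundamental pair from Re and Im of e^((-4+5i)t)v: X_1 = e^(-4t)(cos(5t)·(-3,1) + sin(5t)·(2,-1)), X_2 = e^(-4t)(sin(5t)·(-3,1) - cos(5t)·(2,-1)).
General solution: c_1X_1 + c_2X_2.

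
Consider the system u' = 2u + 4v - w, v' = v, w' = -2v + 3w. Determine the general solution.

u(t) = -C_1e^(3t) - 3C_2e^(t) + C_3e^(2t), v(t) = C_2e^(t), w(t) = C_1e^(3t) + C_2e^(t)

Coefficient matrix A = [[2, 4, -1], [0, 1, 0], [0, -2, 3]].
det(A - λI) = 0 gives eigenvalues λ = 3, 1, 2.
For λ=3: eigenvector (-1,0,1).
For λ=1: eigenvector (-3,1,1).
For λ=2: eigenvector (1,0,0).
General solution: C_1e^(3t)(-1,0,1) + C_2e^(t)(-3,1,1) + C_3e^(2t)(1,0,0).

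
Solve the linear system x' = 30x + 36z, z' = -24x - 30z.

x(t) = -K_1e^(-6t) - 3K_2e^(6t), z(t) = K_1e^(-6t) + 2K_2e^(6t)

Coefficient matrix A = [[30, 36], [-24, -30]].
Characteristic polynomial det(A - λI) = λ^2 - 36 = 0.
Eigenvalues λ = -6, 6.
For λ=-6: (A-λI) row 1 is [36, 36], so an eigenvector is (-1, 1).
For λ=6: (A-λI) row 1 is [24, 36], so an eigenvector is (-3, 2).
General solution: K_1e^(-6t)(-1,1) + K_2e^(6t)(-3,2).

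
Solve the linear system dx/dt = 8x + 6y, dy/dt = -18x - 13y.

x(t) = -2K_1e^(-t) - K_2e^(-4t), y(t) = 3K_1e^(-t) + 2K_2e^(-4t)

Coefficient matrix A = [[8, 6], [-18, -13]].
Characteristic polynomial det(A - λI) = λ^2 + 5λ + 4 = 0.
Eigenvalues λ = -1, -4.
For λ=-1: (A-λI) row 1 is [9, 6], so an eigenvector is (-2, 3).
For λ=-4: (A-λI) row 1 is [12, 6], so an eigenvector is (-1, 2).
General solution: K_1e^(-t)(-2,3) + K_2e^(-4t)(-1,2).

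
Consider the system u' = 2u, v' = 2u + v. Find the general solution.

Coefficient matrix A = [[2, 0], [2, 1]].
Characteristic polynomial det(A - λI) = λ^2 - 3λ + 2 = 0.
Eigenvalues λ = 2, 1.
For λ=2: (A-λI) row 2 is [2, -1], so an eigenvector is (-1, -2).
For λ=1: (A-λI) row 1 is [1, 0], so an eigenvector is (0, -1).
General solution: c_1e^(2t)(-1,-2) + c_2e^(t)(0,-1).

u(t) = -c_1e^(2t), v(t) = -2c_1e^(2t) - c_2e^(t)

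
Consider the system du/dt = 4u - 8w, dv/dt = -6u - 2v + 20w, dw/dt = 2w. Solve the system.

u(t) = c_1e^(4t) + 4c_3e^(2t), v(t) = -c_1e^(4t) + c_2e^(-2t) - c_3e^(2t), w(t) = c_3e^(2t)

Coefficient matrix A = [[4, 0, -8], [-6, -2, 20], [0, 0, 2]].
det(A - λI) = 0 gives eigenvalues λ = 4, -2, 2.
For λ=4: eigenvector (1,-1,0).
For λ=-2: eigenvector (0,1,0).
For λ=2: eigenvector (4,-1,1).
General solution: c_1e^(4t)(1,-1,0) + c_2e^(-2t)(0,1,0) + c_3e^(2t)(4,-1,1).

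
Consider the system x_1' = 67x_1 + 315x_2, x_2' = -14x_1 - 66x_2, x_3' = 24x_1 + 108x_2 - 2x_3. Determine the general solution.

x_1(t) = 9c_1e^(-3t) + 5c_2e^(4t), x_2(t) = -2c_1e^(-3t) - c_2e^(4t), x_3(t) = 2c_2e^(4t) + c_3e^(-2t)

Coefficient matrix A = [[67, 315, 0], [-14, -66, 0], [24, 108, -2]].
det(A - λI) = 0 gives eigenvalues λ = -3, 4, -2.
For λ=-3: eigenvector (9,-2,0).
For λ=4: eigenvector (5,-1,2).
For λ=-2: eigenvector (0,0,1).
General solution: c_1e^(-3t)(9,-2,0) + c_2e^(4t)(5,-1,2) + c_3e^(-2t)(0,0,1).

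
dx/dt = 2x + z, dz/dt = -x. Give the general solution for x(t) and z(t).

x(t) = K_1e^(t) + K_2te^(t) + 3K_2e^(t), z(t) = -K_1e^(t) - K_2te^(t) - 2K_2e^(t)

Coefficient matrix A = [[2, 1], [-1, 0]].
Characteristic polynomial det(A - λI) = λ^2 - 2λ + 1 = 0.
Single eigenvalue λ = 1 with algebraic multiplicity 2.
Eigenvector v = (1,-1); generalized eigenvector w with (A-λI)w=v is (3,-2).
General solution: e^(t)[K_1·v + K_2·(t·v + w)].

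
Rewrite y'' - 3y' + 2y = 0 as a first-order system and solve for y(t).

Let x_1 = y, x_2 = y'. Then x_1' = x_2 and x_2' = -2x_1 + 3x_2.
A = [[0,1],[-2,3]]; det(A-λI) = λ^2 - 3λ + 2.
Eigenvalues λ = 1, 2 with eigenvectors (1,1), (1,2).

y(t) = c_1e^(t) + c_2e^(2t)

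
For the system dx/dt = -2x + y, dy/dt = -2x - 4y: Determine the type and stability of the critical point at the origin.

A = [[-2,1],[-2,-4]]; det(A-λI) = λ^2 + 6λ + 10.
λ = -3 ± i: negative real part.

stable spiral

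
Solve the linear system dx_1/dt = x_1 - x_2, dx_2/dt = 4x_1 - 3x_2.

x_1(t) = K_1e^(-t) + K_2te^(-t) + 2K_2e^(-t), x_2(t) = 2K_1e^(-t) + 2K_2te^(-t) + 3K_2e^(-t)

Coefficient matrix A = [[1, -1], [4, -3]].
Characteristic polynomial det(A - λI) = λ^2 + 2λ + 1 = 0.
Single eigenvalue λ = -1 with algebraic multiplicity 2.
Eigenvector v = (1,2); generalized eigenvector w with (A-λI)w=v is (2,3).
General solution: e^(-t)[K_1·v + K_2·(t·v + w)].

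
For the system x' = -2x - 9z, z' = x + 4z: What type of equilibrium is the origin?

A = [[-2,-9],[1,4]]; det(A-λI) = λ^2 - 2λ + 1.
repeated λ = 1 with a single eigenvector.

unstable improper node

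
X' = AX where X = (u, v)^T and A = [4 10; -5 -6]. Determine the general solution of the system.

Coefficient matrix A = [[4, 10], [-5, -6]].
Characteristic polynomial det(A - λI) = λ^2 + 2λ + 26 = 0.
Eigenvalues λ = -1 ± 5i (complex conjugate pair).
For λ=-1+5i: an eigenvector is (-1,1) - i(1,0) = (-1 - i, 1).
A real fundamental pair from Re and Im of e^((-1+5i)t)v: X_1 = e^(-t)(cos(5t)·(-1,1) + sin(5t)·(1,0)), X_2 = e^(-t)(sin(5t)·(-1,1) - cos(5t)·(1,0)).
General solution: C_1X_1 + C_2X_2.

u(t) = C_1e^(-t)sin(5t) - C_1e^(-t)cos(5t) - C_2e^(-t)sin(5t) - C_2e^(-t)cos(5t), v(t) = C_1e^(-t)cos(5t) + C_2e^(-t)sin(5t)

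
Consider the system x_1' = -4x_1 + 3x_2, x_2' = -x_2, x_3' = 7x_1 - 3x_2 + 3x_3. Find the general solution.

x_1(t) = K_1e^(-4t) + K_2e^(-t), x_2(t) = K_2e^(-t), x_3(t) = -K_1e^(-4t) - K_2e^(-t) + K_3e^(3t)

Coefficient matrix A = [[-4, 3, 0], [0, -1, 0], [7, -3, 3]].
det(A - λI) = 0 gives eigenvalues λ = -4, -1, 3.
For λ=-4: eigenvector (1,0,-1).
For λ=-1: eigenvector (1,1,-1).
For λ=3: eigenvector (0,0,1).
General solution: K_1e^(-4t)(1,0,-1) + K_2e^(-t)(1,1,-1) + K_3e^(3t)(0,0,1).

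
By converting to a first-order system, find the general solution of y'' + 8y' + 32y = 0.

y(t) = C_1e^(-4t)cos(4t) + C_2e^(-4t)sin(4t)

Let x_1 = y, x_2 = y'. Then x_1' = x_2 and x_2' = -32x_1 - 8x_2.
A = [[0,1],[-32,-8]]; det(A-λI) = λ^2 + 8λ + 32.
Eigenvalues λ = -4 ± 4i.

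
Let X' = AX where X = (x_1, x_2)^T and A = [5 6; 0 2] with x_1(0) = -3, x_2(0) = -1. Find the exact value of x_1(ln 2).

A = [[5,6],[0,2]]; eigenvalues λ = 2, 5.
Eigenvectors: (2,-1) for λ=2, (-1,0) for λ=5.
From the initial condition, c_1 = 1, c_2 = 5.
x_1(ln 2) = (1)(2^2)(2) + (5)(2^5)(-1) = -152.

-152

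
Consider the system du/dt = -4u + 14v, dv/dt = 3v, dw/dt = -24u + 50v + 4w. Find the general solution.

u(t) = 2K_1e^(3t) + K_2e^(-4t), v(t) = K_1e^(3t), w(t) = -2K_1e^(3t) + 3K_2e^(-4t) + K_3e^(4t)

Coefficient matrix A = [[-4, 14, 0], [0, 3, 0], [-24, 50, 4]].
det(A - λI) = 0 gives eigenvalues λ = 3, -4, 4.
For λ=3: eigenvector (2,1,-2).
For λ=-4: eigenvector (1,0,3).
For λ=4: eigenvector (0,0,1).
General solution: K_1e^(3t)(2,1,-2) + K_2e^(-4t)(1,0,3) + K_3e^(4t)(0,0,1).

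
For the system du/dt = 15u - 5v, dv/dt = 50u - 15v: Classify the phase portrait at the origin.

center

A = [[15,-5],[50,-15]]; det(A-λI) = λ^2 + 25.
λ = 0 ± 5i: zero real part.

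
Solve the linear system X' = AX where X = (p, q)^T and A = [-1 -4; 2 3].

Coefficient matrix A = [[-1, -4], [2, 3]].
Characteristic polynomial det(A - λI) = λ^2 - 2λ + 5 = 0.
Eigenvalues λ = 1 ± 2i (complex conjugate pair).
For λ=1+2i: an eigenvector is (1,0) - i(-1,1) = (1 + i, 0 - i).
A real fundamental pair from Re and Im of e^((1+2i)t)v: X_1 = e^(t)(cos(2t)·(1,0) + sin(2t)·(-1,1)), X_2 = e^(t)(sin(2t)·(1,0) - cos(2t)·(-1,1)).
General solution: K_1X_1 + K_2X_2.

p(t) = -K_1e^(t)sin(2t) + K_1e^(t)cos(2t) + K_2e^(t)sin(2t) + K_2e^(t)cos(2t), q(t) = K_1e^(t)sin(2t) - K_2e^(t)cos(2t)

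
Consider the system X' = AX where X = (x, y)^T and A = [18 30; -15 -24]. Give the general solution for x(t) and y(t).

Coefficient matrix A = [[18, 30], [-15, -24]].
Characteristic polynomial det(A - λI) = λ^2 + 6λ + 18 = 0.
Eigenvalues λ = -3 ± 3i (complex conjugate pair).
For λ=-3+3i: an eigenvector is (-3,2) - i(-1,1) = (-3 + i, 2 - i).
A real fundamental pair from Re and Im of e^((-3+3i)t)v: X_1 = e^(-3t)(cos(3t)·(-3,2) + sin(3t)·(-1,1)), X_2 = e^(-3t)(sin(3t)·(-3,2) - cos(3t)·(-1,1)).
General solution: C_1X_1 + C_2X_2.

x(t) = -C_1e^(-3t)sin(3t) - 3C_1e^(-3t)cos(3t) - 3C_2e^(-3t)sin(3t) + C_2e^(-3t)cos(3t), y(t) = C_1e^(-3t)sin(3t) + 2C_1e^(-3t)cos(3t) + 2C_2e^(-3t)sin(3t) - C_2e^(-3t)cos(3t)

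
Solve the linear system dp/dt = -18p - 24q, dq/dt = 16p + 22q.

p(t) = 3K_1e^(-2t) - K_2e^(6t), q(t) = -2K_1e^(-2t) + K_2e^(6t)

Coefficient matrix A = [[-18, -24], [16, 22]].
Characteristic polynomial det(A - λI) = λ^2 - 4λ - 12 = 0.
Eigenvalues λ = -2, 6.
For λ=-2: (A-λI) row 1 is [-16, -24], so an eigenvector is (3, -2).
For λ=6: (A-λI) row 1 is [-24, -24], so an eigenvector is (-1, 1).
General solution: K_1e^(-2t)(3,-2) + K_2e^(6t)(-1,1).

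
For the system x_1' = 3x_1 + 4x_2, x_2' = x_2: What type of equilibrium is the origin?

unstable node

A = [[3,4],[0,1]]; det(A-λI) = λ^2 - 4λ + 3.
λ = 1, 3: both positive.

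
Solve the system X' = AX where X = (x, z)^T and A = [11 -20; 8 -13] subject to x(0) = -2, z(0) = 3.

Coefficient matrix A = [[11, -20], [8, -13]].
Characteristic polynomial det(A - λI) = λ^2 + 2λ + 17 = 0.
Eigenvalues λ = -1 ± 4i (complex conjugate pair).
For λ=-1+4i: an eigenvector is (-1,-1) - i(2,1) = (-1 - 2i, -1 - i).
A real fundamental pair from Re and Im of e^((-1+4i)t)v: X_1 = e^(-t)(cos(4t)·(-1,-1) + sin(4t)·(2,1)), X_2 = e^(-t)(sin(4t)·(-1,-1) - cos(4t)·(2,1)).
General solution: C_1X_1 + C_2X_2.
Applying x(0)=-2, z(0)=3 gives C_1=-8, C_2=5.

x(t) = -21e^(-t)sin(4t) - 2e^(-t)cos(4t), z(t) = -13e^(-t)sin(4t) + 3e^(-t)cos(4t)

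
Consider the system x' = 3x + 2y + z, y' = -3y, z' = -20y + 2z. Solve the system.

Coefficient matrix A = [[3, 2, 1], [0, -3, 0], [0, -20, 2]].
det(A - λI) = 0 gives eigenvalues λ = 3, -3, 2.
For λ=3: eigenvector (1,0,0).
For λ=-3: eigenvector (-1,1,4).
For λ=2: eigenvector (-1,0,1).
General solution: c_1e^(3t)(1,0,0) + c_2e^(-3t)(-1,1,4) + c_3e^(2t)(-1,0,1).

x(t) = c_1e^(3t) - c_2e^(-3t) - c_3e^(2t), y(t) = c_2e^(-3t), z(t) = 4c_2e^(-3t) + c_3e^(2t)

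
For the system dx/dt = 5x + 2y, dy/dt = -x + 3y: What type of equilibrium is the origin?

unstable spiral

A = [[5,2],[-1,3]]; det(A-λI) = λ^2 - 8λ + 17.
λ = 4 ± i: positive real part.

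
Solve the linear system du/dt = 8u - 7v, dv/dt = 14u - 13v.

Coefficient matrix A = [[8, -7], [14, -13]].
Characteristic polynomial det(A - λI) = λ^2 + 5λ - 6 = 0.
Eigenvalues λ = 1, -6.
For λ=1: (A-λI) row 1 is [7, -7], so an eigenvector is (-1, -1).
For λ=-6: (A-λI) row 1 is [14, -7], so an eigenvector is (1, 2).
General solution: c_1e^(t)(-1,-1) + c_2e^(-6t)(1,2).

u(t) = -c_1e^(t) + c_2e^(-6t), v(t) = -c_1e^(t) + 2c_2e^(-6t)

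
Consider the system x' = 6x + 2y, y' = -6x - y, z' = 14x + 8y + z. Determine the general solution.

x(t) = 2K_1e^(3t) + K_2e^(2t), y(t) = -3K_1e^(3t) - 2K_2e^(2t), z(t) = 2K_1e^(3t) - 2K_2e^(2t) + K_3e^(t)

Coefficient matrix A = [[6, 2, 0], [-6, -1, 0], [14, 8, 1]].
det(A - λI) = 0 gives eigenvalues λ = 3, 2, 1.
For λ=3: eigenvector (2,-3,2).
For λ=2: eigenvector (1,-2,-2).
For λ=1: eigenvector (0,0,1).
General solution: K_1e^(3t)(2,-3,2) + K_2e^(2t)(1,-2,-2) + K_3e^(t)(0,0,1).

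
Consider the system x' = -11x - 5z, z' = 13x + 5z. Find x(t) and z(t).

Coefficient matrix A = [[-11, -5], [13, 5]].
Characteristic polynomial det(A - λI) = λ^2 + 6λ + 10 = 0.
Eigenvalues λ = -3 ± i (complex conjugate pair).
For λ=-3+i: an eigenvector is (-2,3) - i(1,-2) = (-2 - i, 3 + 2i).
A real fundamental pair from Re and Im of e^((-3+i)t)v: X_1 = e^(-3t)(cos(t)·(-2,3) + sin(t)·(1,-2)), X_2 = e^(-3t)(sin(t)·(-2,3) - cos(t)·(1,-2)).
General solution: C_1X_1 + C_2X_2.

x(t) = C_1e^(-3t)sin(t) - 2C_1e^(-3t)cos(t) - 2C_2e^(-3t)sin(t) - C_2e^(-3t)cos(t), z(t) = -2C_1e^(-3t)sin(t) + 3C_1e^(-3t)cos(t) + 3C_2e^(-3t)sin(t) + 2C_2e^(-3t)cos(t)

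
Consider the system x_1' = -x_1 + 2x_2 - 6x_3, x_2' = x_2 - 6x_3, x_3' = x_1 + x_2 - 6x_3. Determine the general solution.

Coefficient matrix A = [[-1, 2, -6], [0, 1, -6], [1, 1, -6]].
det(A - λI) = 0 gives eigenvalues λ = -2, -1, -3.
For λ=-2: eigenvector (2,2,1).
For λ=-1: eigenvector (2,3,1).
For λ=-3: eigenvector (-3,-3,-2).
General solution: c_1e^(-2t)(2,2,1) + c_2e^(-t)(2,3,1) + c_3e^(-3t)(-3,-3,-2).

x_1(t) = 2c_1e^(-2t) + 2c_2e^(-t) - 3c_3e^(-3t), x_2(t) = 2c_1e^(-2t) + 3c_2e^(-t) - 3c_3e^(-3t), x_3(t) = c_1e^(-2t) + c_2e^(-t) - 2c_3e^(-3t)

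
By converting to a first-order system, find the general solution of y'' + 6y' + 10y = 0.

Let x_1 = y, x_2 = y'. Then x_1' = x_2 and x_2' = -10x_1 - 6x_2.
A = [[0,1],[-10,-6]]; det(A-λI) = λ^2 + 6λ + 10.
Eigenvalues λ = -3 ± i.

y(t) = K_1e^(-3t)cos(t) + K_2e^(-3t)sin(t)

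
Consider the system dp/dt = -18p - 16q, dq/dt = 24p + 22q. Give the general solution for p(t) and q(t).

Coefficient matrix A = [[-18, -16], [24, 22]].
Characteristic polynomial det(A - λI) = λ^2 - 4λ - 12 = 0.
Eigenvalues λ = 6, -2.
For λ=6: (A-λI) row 1 is [-24, -16], so an eigenvector is (-2, 3).
For λ=-2: (A-λI) row 1 is [-16, -16], so an eigenvector is (1, -1).
General solution: c_1e^(6t)(-2,3) + c_2e^(-2t)(1,-1).

p(t) = -2c_1e^(6t) + c_2e^(-2t), q(t) = 3c_1e^(6t) - c_2e^(-2t)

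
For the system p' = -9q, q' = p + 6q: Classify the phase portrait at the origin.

unstable improper node

A = [[0,-9],[1,6]]; det(A-λI) = λ^2 - 6λ + 9.
repeated λ = 3 with a single eigenvector.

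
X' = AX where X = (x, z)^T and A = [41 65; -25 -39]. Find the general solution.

Coefficient matrix A = [[41, 65], [-25, -39]].
Characteristic polynomial det(A - λI) = λ^2 - 2λ + 26 = 0.
Eigenvalues λ = 1 ± 5i (complex conjugate pair).
For λ=1+5i: an eigenvector is (3,-2) - i(-2,1) = (3 + 2i, -2 - i).
A real fundamental pair from Re and Im of e^((1+5i)t)v: X_1 = e^(t)(cos(5t)·(3,-2) + sin(5t)·(-2,1)), X_2 = e^(t)(sin(5t)·(3,-2) - cos(5t)·(-2,1)).
General solution: C_1X_1 + C_2X_2.

x(t) = -2C_1e^(t)sin(5t) + 3C_1e^(t)cos(5t) + 3C_2e^(t)sin(5t) + 2C_2e^(t)cos(5t), z(t) = C_1e^(t)sin(5t) - 2C_1e^(t)cos(5t) - 2C_2e^(t)sin(5t) - C_2e^(t)cos(5t)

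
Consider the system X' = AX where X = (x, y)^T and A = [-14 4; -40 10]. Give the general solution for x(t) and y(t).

x(t) = K_1e^(-2t)sin(4t) - K_2e^(-2t)cos(4t), y(t) = 3K_1e^(-2t)sin(4t) + K_1e^(-2t)cos(4t) + K_2e^(-2t)sin(4t) - 3K_2e^(-2t)cos(4t)

Coefficient matrix A = [[-14, 4], [-40, 10]].
Characteristic polynomial det(A - λI) = λ^2 + 4λ + 20 = 0.
Eigenvalues λ = -2 ± 4i (complex conjugate pair).
For λ=-2+4i: an eigenvector is (0,1) - i(1,3) = (0 - i, 1 - 3i).
A real fundamental pair from Re and Im of e^((-2+4i)t)v: X_1 = e^(-2t)(cos(4t)·(0,1) + sin(4t)·(1,3)), X_2 = e^(-2t)(sin(4t)·(0,1) - cos(4t)·(1,3)).
General solution: K_1X_1 + K_2X_2.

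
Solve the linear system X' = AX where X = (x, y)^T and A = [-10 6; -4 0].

x(t) = -3C_1e^(-6t) + C_2e^(-4t), y(t) = -2C_1e^(-6t) + C_2e^(-4t)

Coefficient matrix A = [[-10, 6], [-4, 0]].
Characteristic polynomial det(A - λI) = λ^2 + 10λ + 24 = 0.
Eigenvalues λ = -6, -4.
For λ=-6: (A-λI) row 1 is [-4, 6], so an eigenvector is (-3, -2).
For λ=-4: (A-λI) row 1 is [-6, 6], so an eigenvector is (1, 1).
General solution: C_1e^(-6t)(-3,-2) + C_2e^(-4t)(1,1).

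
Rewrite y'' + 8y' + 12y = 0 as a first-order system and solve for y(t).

y(t) = c_1e^(-6t) + c_2e^(-2t)

Let x_1 = y, x_2 = y'. Then x_1' = x_2 and x_2' = -12x_1 - 8x_2.
A = [[0,1],[-12,-8]]; det(A-λI) = λ^2 + 8λ + 12.
Eigenvalues λ = -6, -2 with eigenvectors (1,-6), (1,-2).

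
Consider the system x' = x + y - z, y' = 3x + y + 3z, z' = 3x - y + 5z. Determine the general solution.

Coefficient matrix A = [[1, 1, -1], [3, 1, 3], [3, -1, 5]].
det(A - λI) = 0 gives eigenvalues λ = 2, 1, 4.
For λ=2: eigenvector (1,0,-1).
For λ=1: eigenvector (-1,1,1).
For λ=4: eigenvector (0,1,1).
General solution: c_1e^(2t)(1,0,-1) + c_2e^(t)(-1,1,1) + c_3e^(4t)(0,1,1).

x(t) = c_1e^(2t) - c_2e^(t), y(t) = c_2e^(t) + c_3e^(4t), z(t) = -c_1e^(2t) + c_2e^(t) + c_3e^(4t)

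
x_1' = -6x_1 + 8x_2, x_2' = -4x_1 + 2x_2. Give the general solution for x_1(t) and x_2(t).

x_1(t) = C_1e^(-2t)sin(4t) - C_1e^(-2t)cos(4t) - C_2e^(-2t)sin(4t) - C_2e^(-2t)cos(4t), x_2(t) = C_1e^(-2t)sin(4t) - C_2e^(-2t)cos(4t)

Coefficient matrix A = [[-6, 8], [-4, 2]].
Characteristic polynomial det(A - λI) = λ^2 + 4λ + 20 = 0.
Eigenvalues λ = -2 ± 4i (complex conjugate pair).
For λ=-2+4i: an eigenvector is (-1,0) - i(1,1) = (-1 - i, 0 - i).
A real fundamental pair from Re and Im of e^((-2+4i)t)v: X_1 = e^(-2t)(cos(4t)·(-1,0) + sin(4t)·(1,1)), X_2 = e^(-2t)(sin(4t)·(-1,0) - cos(4t)·(1,1)).
General solution: C_1X_1 + C_2X_2.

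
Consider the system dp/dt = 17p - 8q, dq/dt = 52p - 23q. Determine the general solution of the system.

Coefficient matrix A = [[17, -8], [52, -23]].
Characteristic polynomial det(A - λI) = λ^2 + 6λ + 25 = 0.
Eigenvalues λ = -3 ± 4i (complex conjugate pair).
For λ=-3+4i: an eigenvector is (-1,-3) - i(1,2) = (-1 - i, -3 - 2i).
A real fundamental pair from Re and Im of e^((-3+4i)t)v: X_1 = e^(-3t)(cos(4t)·(-1,-3) + sin(4t)·(1,2)), X_2 = e^(-3t)(sin(4t)·(-1,-3) - cos(4t)·(1,2)).
General solution: C_1X_1 + C_2X_2.

p(t) = C_1e^(-3t)sin(4t) - C_1e^(-3t)cos(4t) - C_2e^(-3t)sin(4t) - C_2e^(-3t)cos(4t), q(t) = 2C_1e^(-3t)sin(4t) - 3C_1e^(-3t)cos(4t) - 3C_2e^(-3t)sin(4t) - 2C_2e^(-3t)cos(4t)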